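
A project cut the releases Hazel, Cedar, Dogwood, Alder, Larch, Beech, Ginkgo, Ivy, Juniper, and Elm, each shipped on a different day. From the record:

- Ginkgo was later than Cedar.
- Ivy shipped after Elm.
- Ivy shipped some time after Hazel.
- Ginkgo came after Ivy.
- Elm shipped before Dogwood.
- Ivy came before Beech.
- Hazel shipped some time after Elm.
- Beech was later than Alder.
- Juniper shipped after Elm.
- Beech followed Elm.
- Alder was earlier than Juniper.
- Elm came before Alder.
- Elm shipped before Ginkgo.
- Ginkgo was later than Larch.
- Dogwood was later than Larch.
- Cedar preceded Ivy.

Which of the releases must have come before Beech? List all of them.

Directly stated before Beech: Alder, Elm, and Ivy.
Cedar reaches Beech via Cedar → Ivy → Beech.
Hazel reaches Beech via Hazel → Ivy → Beech.
No chain forces Ginkgo (or any of the others) ahead of Beech.

Alder, Cedar, Elm, Hazel, Ivy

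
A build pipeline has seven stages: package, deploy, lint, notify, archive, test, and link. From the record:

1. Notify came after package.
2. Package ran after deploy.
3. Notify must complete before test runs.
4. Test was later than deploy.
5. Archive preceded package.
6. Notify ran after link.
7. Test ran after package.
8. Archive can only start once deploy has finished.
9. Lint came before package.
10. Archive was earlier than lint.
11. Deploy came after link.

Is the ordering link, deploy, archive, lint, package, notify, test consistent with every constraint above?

Check each stated constraint against the proposed order — e.g. link is ahead of notify; deploy is ahead of test. Every pair is in the required order; nothing is violated.

yes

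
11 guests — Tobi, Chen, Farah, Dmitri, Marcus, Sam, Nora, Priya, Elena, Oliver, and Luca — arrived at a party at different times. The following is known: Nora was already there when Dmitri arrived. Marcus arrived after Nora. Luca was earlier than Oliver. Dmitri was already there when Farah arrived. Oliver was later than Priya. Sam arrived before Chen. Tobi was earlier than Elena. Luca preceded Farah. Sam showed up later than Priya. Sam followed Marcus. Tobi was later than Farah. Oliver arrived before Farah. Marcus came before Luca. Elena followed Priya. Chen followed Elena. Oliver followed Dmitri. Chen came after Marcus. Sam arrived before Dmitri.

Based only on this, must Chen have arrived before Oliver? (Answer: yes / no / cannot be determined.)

no

Tracing the constraints gives Oliver → Farah → Tobi → Elena → Chen, so Oliver must come before Chen.
That means Chen cannot be before Oliver.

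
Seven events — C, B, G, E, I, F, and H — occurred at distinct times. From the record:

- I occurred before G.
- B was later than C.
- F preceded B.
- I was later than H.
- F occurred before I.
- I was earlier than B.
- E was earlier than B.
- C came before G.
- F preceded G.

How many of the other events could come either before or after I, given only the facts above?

2

Forced before I: F and H; forced after I: B and G.
That leaves C and E with no forced order relative to I — 2.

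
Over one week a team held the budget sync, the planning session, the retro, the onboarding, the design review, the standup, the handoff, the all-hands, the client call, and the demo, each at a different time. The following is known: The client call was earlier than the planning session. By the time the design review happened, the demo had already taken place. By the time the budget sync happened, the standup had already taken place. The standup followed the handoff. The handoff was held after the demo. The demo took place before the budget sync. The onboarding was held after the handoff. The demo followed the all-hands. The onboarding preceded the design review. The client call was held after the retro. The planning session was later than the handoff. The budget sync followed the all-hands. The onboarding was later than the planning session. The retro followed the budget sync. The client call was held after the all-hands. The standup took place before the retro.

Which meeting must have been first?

The all-hands has a chain of constraints placing it before every other meeting, so the all-hands must be first.

the all-hands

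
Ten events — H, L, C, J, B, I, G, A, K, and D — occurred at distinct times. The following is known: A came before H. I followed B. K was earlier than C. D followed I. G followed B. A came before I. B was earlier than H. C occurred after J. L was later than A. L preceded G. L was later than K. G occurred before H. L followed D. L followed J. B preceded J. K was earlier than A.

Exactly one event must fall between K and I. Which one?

A

Tracing the constraints gives K → A → I, so A sits after K and before I.
No other event is forced both after K and before I.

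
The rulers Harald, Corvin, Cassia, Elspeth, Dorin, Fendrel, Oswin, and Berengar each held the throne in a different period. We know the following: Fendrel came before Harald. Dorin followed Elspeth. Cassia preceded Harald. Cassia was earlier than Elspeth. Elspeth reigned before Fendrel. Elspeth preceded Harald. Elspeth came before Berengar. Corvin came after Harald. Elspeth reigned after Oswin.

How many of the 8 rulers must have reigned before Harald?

4

Directly stated before Harald: Cassia, Elspeth, and Fendrel.
Oswin reaches Harald via Oswin → Elspeth → Harald.
That's Cassia, Elspeth, Fendrel, and Oswin — 4 in all.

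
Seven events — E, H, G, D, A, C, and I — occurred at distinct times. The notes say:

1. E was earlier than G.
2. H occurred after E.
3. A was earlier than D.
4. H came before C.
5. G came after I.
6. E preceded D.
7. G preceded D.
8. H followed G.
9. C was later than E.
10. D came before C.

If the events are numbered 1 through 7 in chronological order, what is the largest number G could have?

G must come before C, D, and H — 3 events forced after it.
Everything else can be placed before G in some valid order, so G can sit as late as position 7 − 3 = 4.

4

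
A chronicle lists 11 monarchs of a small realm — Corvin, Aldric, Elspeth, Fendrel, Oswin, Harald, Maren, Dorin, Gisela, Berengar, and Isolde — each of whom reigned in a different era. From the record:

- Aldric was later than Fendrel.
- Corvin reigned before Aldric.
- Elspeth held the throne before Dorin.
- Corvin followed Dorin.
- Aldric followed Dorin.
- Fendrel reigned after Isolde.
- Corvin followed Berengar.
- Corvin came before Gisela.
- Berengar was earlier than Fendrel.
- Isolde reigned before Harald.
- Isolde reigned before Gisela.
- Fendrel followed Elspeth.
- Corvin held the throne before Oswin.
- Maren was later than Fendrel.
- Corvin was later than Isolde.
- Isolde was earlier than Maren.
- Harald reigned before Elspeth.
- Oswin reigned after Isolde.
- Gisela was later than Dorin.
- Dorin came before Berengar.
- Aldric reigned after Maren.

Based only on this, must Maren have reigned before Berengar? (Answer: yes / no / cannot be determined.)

no

Tracing the constraints gives Berengar → Fendrel → Maren, so Berengar must come before Maren.
That means Maren cannot be before Berengar.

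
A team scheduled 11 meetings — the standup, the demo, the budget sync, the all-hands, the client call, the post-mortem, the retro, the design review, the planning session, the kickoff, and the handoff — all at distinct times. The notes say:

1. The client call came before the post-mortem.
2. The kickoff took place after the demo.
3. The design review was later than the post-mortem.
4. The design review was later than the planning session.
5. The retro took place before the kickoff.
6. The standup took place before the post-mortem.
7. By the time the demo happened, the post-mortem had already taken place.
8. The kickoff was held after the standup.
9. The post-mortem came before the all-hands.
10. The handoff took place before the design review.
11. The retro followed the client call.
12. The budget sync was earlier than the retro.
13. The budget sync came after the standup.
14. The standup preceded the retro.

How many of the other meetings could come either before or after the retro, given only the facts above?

Forced before the retro: the budget sync, the client call, and the standup; forced after the retro: the kickoff.
That leaves the all-hands, the demo, the design review, the handoff, the planning session, and the post-mortem with no forced order relative to the retro — 6.

6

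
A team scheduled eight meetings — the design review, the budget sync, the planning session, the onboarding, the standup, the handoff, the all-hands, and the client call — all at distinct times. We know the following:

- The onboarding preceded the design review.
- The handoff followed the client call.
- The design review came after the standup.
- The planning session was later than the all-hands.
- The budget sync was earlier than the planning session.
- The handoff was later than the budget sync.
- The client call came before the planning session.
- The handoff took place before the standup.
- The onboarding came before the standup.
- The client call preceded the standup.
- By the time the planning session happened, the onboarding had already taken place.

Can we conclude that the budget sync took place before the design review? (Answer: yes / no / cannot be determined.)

yes

Chain the constraints: the budget sync → the handoff → the standup → the design review. Each link is directly stated, so the budget sync comes before the design review.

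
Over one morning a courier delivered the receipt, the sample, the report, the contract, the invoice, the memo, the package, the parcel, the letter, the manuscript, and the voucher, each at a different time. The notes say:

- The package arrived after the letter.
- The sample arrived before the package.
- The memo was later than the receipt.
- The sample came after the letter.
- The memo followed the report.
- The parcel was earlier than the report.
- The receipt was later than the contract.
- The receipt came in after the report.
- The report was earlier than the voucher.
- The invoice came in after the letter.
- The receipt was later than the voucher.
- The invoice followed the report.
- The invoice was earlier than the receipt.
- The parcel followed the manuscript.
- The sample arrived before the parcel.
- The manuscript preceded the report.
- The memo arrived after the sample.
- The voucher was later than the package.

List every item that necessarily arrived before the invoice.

the letter, the manuscript, the parcel, the report, the sample

Directly stated before the invoice: the letter and the report.
The manuscript reaches the invoice via the manuscript → the report → the invoice.
The parcel reaches the invoice via the parcel → the report → the invoice.
The sample reaches the invoice via the sample → the parcel → the report → the invoice.
No chain forces the memo (or any of the others) ahead of the invoice.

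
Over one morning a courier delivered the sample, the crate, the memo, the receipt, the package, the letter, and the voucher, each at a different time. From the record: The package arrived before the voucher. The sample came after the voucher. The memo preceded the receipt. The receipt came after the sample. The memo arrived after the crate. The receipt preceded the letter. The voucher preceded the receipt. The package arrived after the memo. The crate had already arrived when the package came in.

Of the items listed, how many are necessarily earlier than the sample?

Directly stated before the sample: the voucher.
The crate reaches the sample via the crate → the package → the voucher → the sample.
The memo reaches the sample via the memo → the package → the voucher → the sample.
The package reaches the sample via the package → the voucher → the sample.
That's the crate, the memo, the package, and the voucher — 4 in all.

4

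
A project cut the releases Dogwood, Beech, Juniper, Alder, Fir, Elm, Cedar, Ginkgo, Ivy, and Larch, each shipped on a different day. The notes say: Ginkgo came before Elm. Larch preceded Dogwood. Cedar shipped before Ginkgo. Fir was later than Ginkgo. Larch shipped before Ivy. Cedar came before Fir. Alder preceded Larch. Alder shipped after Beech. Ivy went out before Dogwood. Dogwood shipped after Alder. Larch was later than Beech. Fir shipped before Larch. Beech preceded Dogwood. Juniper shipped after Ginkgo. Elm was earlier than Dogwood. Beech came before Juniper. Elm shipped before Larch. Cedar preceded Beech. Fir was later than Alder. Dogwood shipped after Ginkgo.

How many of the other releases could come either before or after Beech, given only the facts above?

2

Forced before Beech: Cedar; forced after Beech: Alder, Dogwood, Fir, Ivy, Juniper, and Larch.
That leaves Elm and Ginkgo with no forced order relative to Beech — 2.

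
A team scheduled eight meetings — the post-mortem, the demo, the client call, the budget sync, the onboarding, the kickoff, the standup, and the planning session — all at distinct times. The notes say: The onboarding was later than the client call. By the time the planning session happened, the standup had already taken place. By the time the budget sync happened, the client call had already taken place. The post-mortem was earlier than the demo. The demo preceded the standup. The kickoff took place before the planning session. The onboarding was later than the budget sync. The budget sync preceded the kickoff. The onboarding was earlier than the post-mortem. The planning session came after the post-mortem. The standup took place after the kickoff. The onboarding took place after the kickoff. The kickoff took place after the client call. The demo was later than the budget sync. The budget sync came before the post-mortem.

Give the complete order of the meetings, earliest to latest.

the client call, the budget sync, the kickoff, the onboarding, the post-mortem, the demo, the standup, the planning session

The constraints fix every adjacent pair, so only one ordering works:
the client call → the budget sync → the kickoff → the onboarding → the post-mortem → the demo → the standup → the planning session.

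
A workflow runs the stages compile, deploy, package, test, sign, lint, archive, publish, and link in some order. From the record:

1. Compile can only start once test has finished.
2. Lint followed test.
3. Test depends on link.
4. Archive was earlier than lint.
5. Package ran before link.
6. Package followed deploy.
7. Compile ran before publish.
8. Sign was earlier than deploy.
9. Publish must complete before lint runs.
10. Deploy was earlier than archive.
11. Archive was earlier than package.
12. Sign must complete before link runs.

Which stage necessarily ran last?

Every other stage has a chain of constraints placing it before lint, so lint is last.

lint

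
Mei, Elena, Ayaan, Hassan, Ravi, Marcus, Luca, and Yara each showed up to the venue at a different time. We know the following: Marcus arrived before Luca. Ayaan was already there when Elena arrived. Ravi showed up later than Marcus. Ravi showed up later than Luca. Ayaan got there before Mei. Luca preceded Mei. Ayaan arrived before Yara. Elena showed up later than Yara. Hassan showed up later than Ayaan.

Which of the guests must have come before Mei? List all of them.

Directly stated before Mei: Ayaan and Luca.
Marcus reaches Mei via Marcus → Luca → Mei.
No chain forces Hassan (or any of the others) ahead of Mei.

Ayaan, Luca, Marcus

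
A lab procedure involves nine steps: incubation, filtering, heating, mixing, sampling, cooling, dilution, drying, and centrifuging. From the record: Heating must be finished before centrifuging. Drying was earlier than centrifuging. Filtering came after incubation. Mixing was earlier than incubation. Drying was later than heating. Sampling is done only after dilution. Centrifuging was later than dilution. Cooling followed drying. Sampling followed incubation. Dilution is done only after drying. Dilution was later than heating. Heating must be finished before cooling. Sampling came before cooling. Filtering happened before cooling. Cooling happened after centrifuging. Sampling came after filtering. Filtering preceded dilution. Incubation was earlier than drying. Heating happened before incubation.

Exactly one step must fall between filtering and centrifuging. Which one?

Tracing the constraints gives filtering → dilution → centrifuging, so dilution sits after filtering and before centrifuging.
No other step is forced both after filtering and before centrifuging.

dilution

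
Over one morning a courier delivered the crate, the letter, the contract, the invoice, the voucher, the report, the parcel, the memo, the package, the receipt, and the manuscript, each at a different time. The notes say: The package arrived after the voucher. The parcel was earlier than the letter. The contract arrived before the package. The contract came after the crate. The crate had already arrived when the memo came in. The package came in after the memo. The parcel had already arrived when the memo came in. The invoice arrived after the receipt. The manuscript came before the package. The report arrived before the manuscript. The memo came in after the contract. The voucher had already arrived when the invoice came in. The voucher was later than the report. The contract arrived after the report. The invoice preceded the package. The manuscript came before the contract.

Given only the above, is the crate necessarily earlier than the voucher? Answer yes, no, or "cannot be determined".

No chain of stated constraints runs from the crate to the voucher, and none runs from the voucher to the crate either.
So the relative order of the crate and the voucher is not fixed by the given facts.

cannot be determined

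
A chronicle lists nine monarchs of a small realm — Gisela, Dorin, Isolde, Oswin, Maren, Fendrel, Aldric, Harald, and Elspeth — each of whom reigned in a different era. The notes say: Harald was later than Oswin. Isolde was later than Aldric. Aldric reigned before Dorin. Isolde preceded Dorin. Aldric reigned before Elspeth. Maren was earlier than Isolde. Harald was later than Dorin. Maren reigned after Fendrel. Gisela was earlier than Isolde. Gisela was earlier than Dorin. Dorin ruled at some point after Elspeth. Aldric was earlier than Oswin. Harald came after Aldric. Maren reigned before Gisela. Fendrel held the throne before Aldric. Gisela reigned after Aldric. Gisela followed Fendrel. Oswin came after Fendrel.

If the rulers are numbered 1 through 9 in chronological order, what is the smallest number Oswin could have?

Aldric and Fendrel must both come before Oswin — 2 forced predecessors.
Nothing else is forced ahead of Oswin, so their earliest slot is position 2 + 1 = 3.

3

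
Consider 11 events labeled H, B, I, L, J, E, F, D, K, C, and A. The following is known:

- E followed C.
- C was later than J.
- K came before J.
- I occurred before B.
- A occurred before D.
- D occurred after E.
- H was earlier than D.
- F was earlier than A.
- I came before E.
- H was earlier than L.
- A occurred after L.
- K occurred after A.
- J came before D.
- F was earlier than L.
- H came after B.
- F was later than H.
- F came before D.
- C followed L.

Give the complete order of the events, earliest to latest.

I, B, H, F, L, A, K, J, C, E, D

The constraints fix every adjacent pair, so only one ordering works:
I → B → H → F → L → A → K → J → C → E → D.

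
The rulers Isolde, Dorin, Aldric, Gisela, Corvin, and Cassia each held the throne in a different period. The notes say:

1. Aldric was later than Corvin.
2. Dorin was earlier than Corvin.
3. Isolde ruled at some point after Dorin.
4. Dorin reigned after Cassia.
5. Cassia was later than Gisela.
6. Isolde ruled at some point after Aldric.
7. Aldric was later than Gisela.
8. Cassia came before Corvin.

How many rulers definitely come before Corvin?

Directly stated before Corvin: Cassia and Dorin.
Gisela reaches Corvin via Gisela → Cassia → Corvin.
No chain forces Aldric (or any of the others) ahead of Corvin.
That's Cassia, Dorin, and Gisela — 3 in all.

3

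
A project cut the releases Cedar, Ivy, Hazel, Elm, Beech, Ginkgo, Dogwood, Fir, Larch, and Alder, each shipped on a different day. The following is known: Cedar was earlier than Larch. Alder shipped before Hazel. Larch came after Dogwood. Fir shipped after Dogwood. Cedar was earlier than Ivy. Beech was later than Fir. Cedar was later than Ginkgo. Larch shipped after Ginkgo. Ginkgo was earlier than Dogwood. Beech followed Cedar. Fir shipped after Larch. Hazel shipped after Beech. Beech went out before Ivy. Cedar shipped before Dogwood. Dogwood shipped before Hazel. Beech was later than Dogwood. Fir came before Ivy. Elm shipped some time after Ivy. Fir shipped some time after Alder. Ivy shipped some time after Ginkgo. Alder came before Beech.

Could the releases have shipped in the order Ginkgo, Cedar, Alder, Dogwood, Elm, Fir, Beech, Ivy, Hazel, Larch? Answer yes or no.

The constraints require Ivy before Elm, but in the proposed sequence Elm appears ahead of Ivy. That one violation is enough.

no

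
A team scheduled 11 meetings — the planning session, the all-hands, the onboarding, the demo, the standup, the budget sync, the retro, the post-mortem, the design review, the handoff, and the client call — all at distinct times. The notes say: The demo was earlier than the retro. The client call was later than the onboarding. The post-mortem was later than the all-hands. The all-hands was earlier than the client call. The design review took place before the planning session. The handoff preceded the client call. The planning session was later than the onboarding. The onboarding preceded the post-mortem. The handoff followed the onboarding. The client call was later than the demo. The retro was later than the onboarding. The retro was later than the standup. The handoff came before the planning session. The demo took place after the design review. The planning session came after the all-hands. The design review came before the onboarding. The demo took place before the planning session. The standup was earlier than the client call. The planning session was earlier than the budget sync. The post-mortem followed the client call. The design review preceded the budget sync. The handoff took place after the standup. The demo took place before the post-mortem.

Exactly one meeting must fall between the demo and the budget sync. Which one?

the planning session

Tracing the constraints gives the demo → the planning session → the budget sync, so the planning session sits after the demo and before the budget sync.
No other meeting is forced both after the demo and before the budget sync.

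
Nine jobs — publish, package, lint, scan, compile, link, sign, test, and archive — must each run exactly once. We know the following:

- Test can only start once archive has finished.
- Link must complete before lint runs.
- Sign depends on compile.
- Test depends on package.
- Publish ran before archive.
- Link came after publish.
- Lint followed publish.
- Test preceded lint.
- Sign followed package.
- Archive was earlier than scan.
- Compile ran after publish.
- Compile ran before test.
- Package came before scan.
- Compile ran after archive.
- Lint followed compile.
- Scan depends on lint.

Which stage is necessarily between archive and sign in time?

Tracing the constraints gives archive → compile → sign, so compile sits after archive and before sign.
No other stage is forced both after archive and before sign.

compile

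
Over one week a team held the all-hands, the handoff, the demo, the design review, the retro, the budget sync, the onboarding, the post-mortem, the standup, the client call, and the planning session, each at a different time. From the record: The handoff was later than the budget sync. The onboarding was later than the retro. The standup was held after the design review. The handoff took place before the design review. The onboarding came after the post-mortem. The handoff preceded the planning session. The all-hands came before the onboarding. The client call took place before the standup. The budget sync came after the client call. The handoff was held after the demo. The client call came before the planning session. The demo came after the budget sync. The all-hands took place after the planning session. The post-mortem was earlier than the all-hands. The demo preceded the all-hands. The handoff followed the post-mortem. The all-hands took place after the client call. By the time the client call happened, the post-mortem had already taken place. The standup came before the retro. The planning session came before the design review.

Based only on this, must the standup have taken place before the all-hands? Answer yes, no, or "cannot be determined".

No chain of stated constraints runs from the standup to the all-hands, and none runs from the all-hands to the standup either.
So the relative order of the standup and the all-hands is not fixed by the given facts.

cannot be determined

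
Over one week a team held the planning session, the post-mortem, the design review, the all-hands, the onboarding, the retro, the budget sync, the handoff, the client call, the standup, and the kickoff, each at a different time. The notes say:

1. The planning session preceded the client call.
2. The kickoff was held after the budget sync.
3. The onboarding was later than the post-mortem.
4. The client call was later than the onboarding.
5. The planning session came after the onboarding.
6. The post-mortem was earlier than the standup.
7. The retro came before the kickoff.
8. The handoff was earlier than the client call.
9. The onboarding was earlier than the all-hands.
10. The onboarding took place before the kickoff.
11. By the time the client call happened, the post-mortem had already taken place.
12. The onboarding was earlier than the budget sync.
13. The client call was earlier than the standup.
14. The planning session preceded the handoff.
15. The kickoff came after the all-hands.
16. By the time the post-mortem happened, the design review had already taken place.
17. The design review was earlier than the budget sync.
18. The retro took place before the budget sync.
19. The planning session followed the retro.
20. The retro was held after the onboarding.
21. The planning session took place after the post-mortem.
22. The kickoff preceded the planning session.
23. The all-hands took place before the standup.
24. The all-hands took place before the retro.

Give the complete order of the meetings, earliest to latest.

The constraints fix every adjacent pair, so only one ordering works:
the design review → the post-mortem → the onboarding → the all-hands → the retro → the budget sync → the kickoff → the planning session → the handoff → the client call → the standup.

the design review, the post-mortem, the onboarding, the all-hands, the retro, the budget sync, the kickoff, the planning session, the handoff, the client call, the standup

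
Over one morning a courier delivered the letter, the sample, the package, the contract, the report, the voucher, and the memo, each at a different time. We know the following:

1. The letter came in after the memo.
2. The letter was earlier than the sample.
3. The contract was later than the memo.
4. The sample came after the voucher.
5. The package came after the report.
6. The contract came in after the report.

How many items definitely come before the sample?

Directly stated before the sample: the letter and the voucher.
The memo reaches the sample via the memo → the letter → the sample.
That's the letter, the memo, and the voucher — 3 in all.

3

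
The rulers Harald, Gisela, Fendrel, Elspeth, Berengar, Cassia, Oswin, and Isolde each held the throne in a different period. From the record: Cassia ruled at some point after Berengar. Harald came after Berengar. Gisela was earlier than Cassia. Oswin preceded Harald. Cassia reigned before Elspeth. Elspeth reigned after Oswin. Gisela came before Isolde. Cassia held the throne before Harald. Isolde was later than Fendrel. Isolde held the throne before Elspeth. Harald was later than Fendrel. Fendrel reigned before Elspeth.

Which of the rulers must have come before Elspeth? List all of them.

Berengar, Cassia, Fendrel, Gisela, Isolde, Oswin

Directly stated before Elspeth: Cassia, Fendrel, Isolde, and Oswin.
Berengar reaches Elspeth via Berengar → Cassia → Elspeth.
Gisela reaches Elspeth via Gisela → Cassia → Elspeth.
No chain forces Harald ahead of Elspeth.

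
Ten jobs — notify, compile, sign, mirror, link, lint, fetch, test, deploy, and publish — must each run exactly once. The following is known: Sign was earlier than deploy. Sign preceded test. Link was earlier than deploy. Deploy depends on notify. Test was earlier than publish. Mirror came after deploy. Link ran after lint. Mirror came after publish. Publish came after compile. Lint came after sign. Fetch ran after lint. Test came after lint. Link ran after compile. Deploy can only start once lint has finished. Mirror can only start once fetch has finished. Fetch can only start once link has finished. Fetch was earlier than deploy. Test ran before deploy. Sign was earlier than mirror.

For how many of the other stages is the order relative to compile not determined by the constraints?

4

Forced after compile: deploy, fetch, link, mirror, and publish.
That leaves lint, notify, sign, and test with no forced order relative to compile — 4.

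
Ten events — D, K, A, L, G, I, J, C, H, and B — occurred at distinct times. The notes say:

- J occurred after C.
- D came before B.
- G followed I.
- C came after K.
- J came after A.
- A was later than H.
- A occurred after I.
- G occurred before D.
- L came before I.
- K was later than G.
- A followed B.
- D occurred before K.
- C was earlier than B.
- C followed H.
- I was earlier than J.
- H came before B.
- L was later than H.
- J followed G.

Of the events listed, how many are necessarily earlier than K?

Directly stated before K: D and G.
H reaches K via H → L → I → G → K.
I reaches K via I → G → K.
L reaches K via L → I → G → K.
That's D, G, H, I, and L — 5 in all.

5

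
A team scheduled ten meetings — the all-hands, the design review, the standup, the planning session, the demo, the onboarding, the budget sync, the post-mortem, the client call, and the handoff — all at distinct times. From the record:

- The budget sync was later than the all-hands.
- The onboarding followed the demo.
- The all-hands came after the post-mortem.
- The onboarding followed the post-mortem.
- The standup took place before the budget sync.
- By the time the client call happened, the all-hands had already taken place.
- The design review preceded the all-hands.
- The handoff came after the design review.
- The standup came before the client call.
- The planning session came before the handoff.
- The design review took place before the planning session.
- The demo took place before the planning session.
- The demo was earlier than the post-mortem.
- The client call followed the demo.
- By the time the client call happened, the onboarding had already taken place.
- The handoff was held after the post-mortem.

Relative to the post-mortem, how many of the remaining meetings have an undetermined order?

3

Forced before the post-mortem: the demo; forced after the post-mortem: the all-hands, the budget sync, the client call, the handoff, and the onboarding.
That leaves the design review, the planning session, and the standup with no forced order relative to the post-mortem — 3.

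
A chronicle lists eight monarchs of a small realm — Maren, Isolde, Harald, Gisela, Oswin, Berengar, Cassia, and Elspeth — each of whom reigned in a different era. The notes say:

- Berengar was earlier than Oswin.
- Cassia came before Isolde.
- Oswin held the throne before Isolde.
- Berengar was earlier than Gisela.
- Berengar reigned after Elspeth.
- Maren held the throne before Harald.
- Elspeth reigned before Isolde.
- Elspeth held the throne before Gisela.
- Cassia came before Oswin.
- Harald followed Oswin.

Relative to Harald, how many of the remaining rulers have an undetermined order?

2

Forced before Harald: Berengar, Cassia, Elspeth, Maren, and Oswin.
That leaves Gisela and Isolde with no forced order relative to Harald — 2.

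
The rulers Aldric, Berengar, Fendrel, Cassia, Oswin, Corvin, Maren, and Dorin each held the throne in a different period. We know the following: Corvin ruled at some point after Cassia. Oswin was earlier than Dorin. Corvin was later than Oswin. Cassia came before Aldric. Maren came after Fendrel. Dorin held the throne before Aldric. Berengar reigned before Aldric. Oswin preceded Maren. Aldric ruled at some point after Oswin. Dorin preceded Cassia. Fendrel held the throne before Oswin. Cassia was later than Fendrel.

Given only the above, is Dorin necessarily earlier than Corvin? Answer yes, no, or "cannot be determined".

yes

Chain the constraints: Dorin → Cassia → Corvin. Each link is directly stated, so Dorin comes before Corvin.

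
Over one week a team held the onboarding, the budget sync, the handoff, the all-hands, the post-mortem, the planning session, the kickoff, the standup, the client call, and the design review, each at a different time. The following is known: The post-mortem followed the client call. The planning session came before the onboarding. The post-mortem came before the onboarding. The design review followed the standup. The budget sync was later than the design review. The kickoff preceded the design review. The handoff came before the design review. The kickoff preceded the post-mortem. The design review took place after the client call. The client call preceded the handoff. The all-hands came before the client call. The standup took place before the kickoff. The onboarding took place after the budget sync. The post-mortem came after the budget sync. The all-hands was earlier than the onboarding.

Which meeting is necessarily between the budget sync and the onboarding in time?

the post-mortem

Tracing the constraints gives the budget sync → the post-mortem → the onboarding, so the post-mortem sits after the budget sync and before the onboarding.
No other meeting is forced both after the budget sync and before the onboarding.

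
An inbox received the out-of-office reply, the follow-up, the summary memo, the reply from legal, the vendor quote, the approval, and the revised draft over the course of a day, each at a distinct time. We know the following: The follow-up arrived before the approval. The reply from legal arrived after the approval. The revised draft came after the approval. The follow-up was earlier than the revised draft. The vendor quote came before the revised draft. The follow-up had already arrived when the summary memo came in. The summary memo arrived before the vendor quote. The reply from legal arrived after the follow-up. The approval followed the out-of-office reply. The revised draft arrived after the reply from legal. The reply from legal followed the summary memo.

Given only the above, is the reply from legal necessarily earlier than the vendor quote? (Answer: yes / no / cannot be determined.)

No chain of stated constraints runs from the reply from legal to the vendor quote, and none runs from the vendor quote to the reply from legal either.
So the relative order of the reply from legal and the vendor quote is not fixed by the given facts.

cannot be determined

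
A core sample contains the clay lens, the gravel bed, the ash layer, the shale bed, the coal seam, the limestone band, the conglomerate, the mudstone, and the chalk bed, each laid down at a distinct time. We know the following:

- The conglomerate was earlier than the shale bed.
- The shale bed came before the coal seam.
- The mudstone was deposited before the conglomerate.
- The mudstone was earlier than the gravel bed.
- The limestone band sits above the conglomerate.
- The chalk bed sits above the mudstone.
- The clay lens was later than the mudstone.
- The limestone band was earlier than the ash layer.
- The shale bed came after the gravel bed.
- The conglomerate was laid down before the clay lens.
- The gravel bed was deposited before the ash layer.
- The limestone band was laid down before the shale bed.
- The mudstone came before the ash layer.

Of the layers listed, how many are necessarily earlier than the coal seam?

Directly stated before the coal seam: the shale bed.
The conglomerate reaches the coal seam via the conglomerate → the shale bed → the coal seam.
The gravel bed reaches the coal seam via the gravel bed → the shale bed → the coal seam.
The limestone band reaches the coal seam via the limestone band → the shale bed → the coal seam.
Likewise the mudstone reaches the coal seam by chaining the stated constraints.
No chain forces the chalk bed (or any of the others) ahead of the coal seam.
That's the conglomerate, the gravel bed, the limestone band, the mudstone, and the shale bed — 5 in all.

5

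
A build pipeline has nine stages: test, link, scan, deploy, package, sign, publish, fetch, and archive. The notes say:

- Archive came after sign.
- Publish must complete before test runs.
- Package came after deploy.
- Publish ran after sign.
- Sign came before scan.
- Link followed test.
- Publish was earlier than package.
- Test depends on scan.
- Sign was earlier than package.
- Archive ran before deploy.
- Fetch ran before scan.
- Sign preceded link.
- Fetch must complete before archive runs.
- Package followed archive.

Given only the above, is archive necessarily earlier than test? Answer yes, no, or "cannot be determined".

cannot be determined

No chain of stated constraints runs from archive to test, and none runs from test to archive either.
So the relative order of archive and test is not fixed by the given facts.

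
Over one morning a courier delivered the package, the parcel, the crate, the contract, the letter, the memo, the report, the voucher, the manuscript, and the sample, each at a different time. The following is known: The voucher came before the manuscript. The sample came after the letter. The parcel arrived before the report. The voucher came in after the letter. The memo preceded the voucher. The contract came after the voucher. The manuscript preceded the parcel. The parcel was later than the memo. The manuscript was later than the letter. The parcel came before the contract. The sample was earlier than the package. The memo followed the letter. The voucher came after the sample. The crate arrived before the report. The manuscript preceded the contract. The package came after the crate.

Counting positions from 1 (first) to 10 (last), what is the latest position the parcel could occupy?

8

The parcel must come before the contract and the report — 2 items forced after it.
Everything else can be placed before the parcel in some valid order, so the parcel can sit as late as position 10 − 2 = 8.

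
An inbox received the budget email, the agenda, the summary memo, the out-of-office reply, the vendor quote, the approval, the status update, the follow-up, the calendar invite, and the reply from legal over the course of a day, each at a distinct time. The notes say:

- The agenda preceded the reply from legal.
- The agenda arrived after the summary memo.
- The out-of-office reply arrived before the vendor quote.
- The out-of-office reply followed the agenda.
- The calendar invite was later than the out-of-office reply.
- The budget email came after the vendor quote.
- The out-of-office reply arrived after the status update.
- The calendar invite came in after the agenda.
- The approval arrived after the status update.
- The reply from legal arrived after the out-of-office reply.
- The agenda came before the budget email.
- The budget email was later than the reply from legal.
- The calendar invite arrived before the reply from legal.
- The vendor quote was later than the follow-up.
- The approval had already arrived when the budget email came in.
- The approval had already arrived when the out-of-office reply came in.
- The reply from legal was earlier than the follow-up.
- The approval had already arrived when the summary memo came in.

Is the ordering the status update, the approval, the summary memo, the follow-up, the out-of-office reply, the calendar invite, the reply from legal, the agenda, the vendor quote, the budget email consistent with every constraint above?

The constraints require the agenda before the out-of-office reply, but in the proposed sequence the out-of-office reply appears ahead of the agenda. That one violation is enough.

no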